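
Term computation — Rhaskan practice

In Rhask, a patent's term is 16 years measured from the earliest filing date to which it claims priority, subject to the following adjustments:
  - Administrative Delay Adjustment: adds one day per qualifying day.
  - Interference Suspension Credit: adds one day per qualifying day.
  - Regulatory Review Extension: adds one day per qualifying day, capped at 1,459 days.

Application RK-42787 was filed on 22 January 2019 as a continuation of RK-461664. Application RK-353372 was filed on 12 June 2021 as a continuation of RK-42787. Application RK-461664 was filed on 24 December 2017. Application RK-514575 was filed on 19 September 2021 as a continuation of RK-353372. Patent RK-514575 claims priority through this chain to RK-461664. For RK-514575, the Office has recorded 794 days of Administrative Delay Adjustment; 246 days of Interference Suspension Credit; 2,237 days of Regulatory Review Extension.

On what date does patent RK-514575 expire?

October 27, 2040

Earliest priority filing: 24 December 2017.
Base term: 24 December 2017 + 16 years → 24 December 2033.
Administrative Delay Adjustment: +794 days → 26 February 2036.
Interference Suspension Credit: +246 days → 29 October 2036.
Regulatory Review Extension: 2237 days claimed exceeds the 1459-day cap, so +1459 days → 27 October 2040.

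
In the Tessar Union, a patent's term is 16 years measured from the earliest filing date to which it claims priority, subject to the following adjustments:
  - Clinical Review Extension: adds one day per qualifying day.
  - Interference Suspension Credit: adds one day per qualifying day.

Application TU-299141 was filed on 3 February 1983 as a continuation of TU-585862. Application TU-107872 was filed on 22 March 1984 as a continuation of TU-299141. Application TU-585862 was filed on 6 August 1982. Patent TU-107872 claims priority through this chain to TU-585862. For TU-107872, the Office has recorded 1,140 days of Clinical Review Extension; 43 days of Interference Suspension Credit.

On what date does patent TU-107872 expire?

Earliest priority filing: 6 August 1982.
Base term: 6 August 1982 + 16 years → 6 August 1998.
Clinical Review Extension: +1140 days → 19 September 2001.
Interference Suspension Credit: +43 days → 1 November 2001.

November 1, 2001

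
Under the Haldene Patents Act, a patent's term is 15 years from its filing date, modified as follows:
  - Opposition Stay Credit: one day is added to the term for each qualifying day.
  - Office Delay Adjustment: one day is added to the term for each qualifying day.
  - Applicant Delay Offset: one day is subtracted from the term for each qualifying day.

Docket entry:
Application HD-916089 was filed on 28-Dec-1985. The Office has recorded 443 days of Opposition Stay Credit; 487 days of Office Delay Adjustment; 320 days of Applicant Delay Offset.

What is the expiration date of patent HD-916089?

Base term: filing date + 15 years → 28 December 2000.
Opposition Stay Credit: +443 days → 16 March 2002.
Office Delay Adjustment: +487 days → 16 July 2003.
Applicant Delay Offset: −320 days → 30 August 2002.

August 30, 2002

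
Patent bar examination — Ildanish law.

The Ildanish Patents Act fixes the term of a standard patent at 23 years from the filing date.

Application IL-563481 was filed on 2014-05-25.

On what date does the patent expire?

Filing date + 23 years → 25 May 2037.

May 25, 2037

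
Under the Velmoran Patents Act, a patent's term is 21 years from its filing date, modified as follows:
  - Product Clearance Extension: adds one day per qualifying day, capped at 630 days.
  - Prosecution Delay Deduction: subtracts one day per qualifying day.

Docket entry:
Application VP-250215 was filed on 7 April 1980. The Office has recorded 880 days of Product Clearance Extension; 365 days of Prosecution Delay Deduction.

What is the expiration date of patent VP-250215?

2001-12-28

Base term: filing date + 21 years → 7 April 2001.
Product Clearance Extension: 880 days claimed exceeds the 630-day cap, so +630 days → 28 December 2002.
Prosecution Delay Deduction: −365 days → 28 December 2001.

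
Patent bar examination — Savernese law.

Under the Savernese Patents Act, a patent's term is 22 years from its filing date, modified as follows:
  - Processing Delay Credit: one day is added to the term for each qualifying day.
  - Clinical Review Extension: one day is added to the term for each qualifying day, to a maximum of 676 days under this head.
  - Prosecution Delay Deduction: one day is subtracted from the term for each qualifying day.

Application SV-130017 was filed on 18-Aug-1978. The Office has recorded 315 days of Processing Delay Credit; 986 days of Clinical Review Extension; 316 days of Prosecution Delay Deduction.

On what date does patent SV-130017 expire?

June 24, 2002

Base term: filing date + 22 years → 18 August 2000.
Processing Delay Credit: +315 days → 29 June 2001.
Clinical Review Extension: 986 days claimed exceeds the 676-day cap, so +676 days → 6 May 2003.
Prosecution Delay Deduction: −316 days → 24 June 2002.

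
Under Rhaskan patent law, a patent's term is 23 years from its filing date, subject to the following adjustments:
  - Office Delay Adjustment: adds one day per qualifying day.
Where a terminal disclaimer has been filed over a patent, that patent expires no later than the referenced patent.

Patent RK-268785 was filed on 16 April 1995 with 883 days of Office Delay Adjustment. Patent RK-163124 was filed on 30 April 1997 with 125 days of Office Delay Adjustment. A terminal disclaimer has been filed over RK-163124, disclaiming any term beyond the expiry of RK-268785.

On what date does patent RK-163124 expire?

2020-09-02

Natural term of RK-163124:
  Base: filing + 23 years → 30 April 2020.
  Office Delay Adjustment: +125 days → 2 September 2020.
Expiry of referenced patent RK-268785:
  Base: filing + 23 years → 16 April 2018.
  Office Delay Adjustment: +883 days → 15 September 2020.
Terminal disclaimer: RK-163124 expires on the earlier of 2 September 2020 and 15 September 2020.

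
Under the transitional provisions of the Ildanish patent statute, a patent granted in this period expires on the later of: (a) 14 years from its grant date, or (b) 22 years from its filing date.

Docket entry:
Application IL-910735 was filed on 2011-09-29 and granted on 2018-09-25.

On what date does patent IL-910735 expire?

(a) grant + 14 years → 25 September 2032.
(b) filing + 22 years → 29 September 2033.
Later of the two: 29 September 2033.

September 29, 2033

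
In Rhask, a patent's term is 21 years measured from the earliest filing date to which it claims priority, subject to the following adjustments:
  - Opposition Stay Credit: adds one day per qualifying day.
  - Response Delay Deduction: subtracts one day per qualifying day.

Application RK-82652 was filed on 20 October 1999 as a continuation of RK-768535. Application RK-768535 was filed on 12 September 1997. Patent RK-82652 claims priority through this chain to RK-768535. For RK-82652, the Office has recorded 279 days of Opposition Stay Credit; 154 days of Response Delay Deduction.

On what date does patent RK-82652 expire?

Earliest priority filing: 12 September 1997.
Base term: 12 September 1997 + 21 years → 12 September 2018.
Opposition Stay Credit: +279 days → 18 June 2019.
Response Delay Deduction: −154 days → 15 January 2019.

January 15, 2019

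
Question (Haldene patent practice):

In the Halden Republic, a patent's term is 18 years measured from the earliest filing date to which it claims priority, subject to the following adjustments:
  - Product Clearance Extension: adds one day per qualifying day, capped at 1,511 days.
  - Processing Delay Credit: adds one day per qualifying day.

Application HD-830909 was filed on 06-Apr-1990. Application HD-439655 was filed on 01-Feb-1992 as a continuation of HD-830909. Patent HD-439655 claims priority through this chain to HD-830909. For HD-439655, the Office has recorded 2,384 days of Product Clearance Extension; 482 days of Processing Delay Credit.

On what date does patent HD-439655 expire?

Earliest priority filing: 6 April 1990.
Base term: 6 April 1990 + 18 years → 6 April 2008.
Product Clearance Extension: 2384 days claimed exceeds the 1511-day cap, so +1511 days → 26 May 2012.
Processing Delay Credit: +482 days → 20 September 2013.

2013-09-20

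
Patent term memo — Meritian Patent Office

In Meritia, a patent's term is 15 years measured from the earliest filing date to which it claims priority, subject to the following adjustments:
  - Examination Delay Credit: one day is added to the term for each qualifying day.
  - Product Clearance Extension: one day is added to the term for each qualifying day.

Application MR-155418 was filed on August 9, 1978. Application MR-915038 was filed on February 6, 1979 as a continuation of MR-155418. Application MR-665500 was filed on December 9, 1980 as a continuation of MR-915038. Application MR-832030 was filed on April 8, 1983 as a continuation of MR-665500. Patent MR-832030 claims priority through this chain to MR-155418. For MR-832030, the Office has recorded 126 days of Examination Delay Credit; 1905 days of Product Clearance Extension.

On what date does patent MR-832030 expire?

Earliest priority filing: 9 August 1978.
Base term: 9 August 1978 + 15 years → 9 August 1993.
Examination Delay Credit: +126 days → 13 December 1993.
Product Clearance Extension: +1905 days → 2 March 1999.

1999-03-02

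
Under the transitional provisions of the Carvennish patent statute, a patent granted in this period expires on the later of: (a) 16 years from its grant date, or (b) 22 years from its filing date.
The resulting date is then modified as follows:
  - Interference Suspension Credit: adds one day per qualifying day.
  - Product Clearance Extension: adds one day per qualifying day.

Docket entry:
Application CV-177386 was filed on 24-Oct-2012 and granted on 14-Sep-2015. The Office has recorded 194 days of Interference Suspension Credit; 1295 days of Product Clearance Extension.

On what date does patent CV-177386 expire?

(a) grant + 16 years → 14 September 2031.
(b) filing + 22 years → 24 October 2034.
Later of the two: 24 October 2034.
Interference Suspension Credit: +194 days → 6 May 2035.
Product Clearance Extension: +1295 days → 21 November 2038.

2038-11-21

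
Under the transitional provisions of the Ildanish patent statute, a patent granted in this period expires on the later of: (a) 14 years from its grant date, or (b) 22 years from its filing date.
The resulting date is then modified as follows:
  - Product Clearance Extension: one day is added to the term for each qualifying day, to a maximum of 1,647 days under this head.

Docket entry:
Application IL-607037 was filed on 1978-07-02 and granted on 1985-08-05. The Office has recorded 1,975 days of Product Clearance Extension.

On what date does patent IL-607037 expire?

January 4, 2005

(a) grant + 14 years → 5 August 1999.
(b) filing + 22 years → 2 July 2000.
Later of the two: 2 July 2000.
Product Clearance Extension: 1975 days claimed exceeds the 1647-day cap, so +1647 days → 4 January 2005.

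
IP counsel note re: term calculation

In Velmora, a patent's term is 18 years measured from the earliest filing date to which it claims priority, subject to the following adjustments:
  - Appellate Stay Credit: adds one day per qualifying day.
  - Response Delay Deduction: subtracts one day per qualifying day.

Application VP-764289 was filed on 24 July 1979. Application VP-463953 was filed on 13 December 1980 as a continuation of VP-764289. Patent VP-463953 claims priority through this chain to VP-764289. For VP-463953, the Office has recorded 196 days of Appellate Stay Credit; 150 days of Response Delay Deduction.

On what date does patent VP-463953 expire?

1997-09-08

Earliest priority filing: 24 July 1979.
Base term: 24 July 1979 + 18 years → 24 July 1997.
Appellate Stay Credit: +196 days → 5 February 1998.
Response Delay Deduction: −150 days → 8 September 1997.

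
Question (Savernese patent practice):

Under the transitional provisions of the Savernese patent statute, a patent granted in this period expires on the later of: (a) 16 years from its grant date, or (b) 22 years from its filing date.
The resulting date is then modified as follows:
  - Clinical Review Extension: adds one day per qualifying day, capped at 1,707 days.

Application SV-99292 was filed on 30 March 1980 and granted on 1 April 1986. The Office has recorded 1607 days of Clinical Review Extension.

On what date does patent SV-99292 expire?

(a) grant + 16 years → 1 April 2002.
(b) filing + 22 years → 30 March 2002.
Later of the two: 1 April 2002.
Clinical Review Extension: 1607 days (within the 1707-day cap) → +1607 days → 25 August 2006.

August 25, 2006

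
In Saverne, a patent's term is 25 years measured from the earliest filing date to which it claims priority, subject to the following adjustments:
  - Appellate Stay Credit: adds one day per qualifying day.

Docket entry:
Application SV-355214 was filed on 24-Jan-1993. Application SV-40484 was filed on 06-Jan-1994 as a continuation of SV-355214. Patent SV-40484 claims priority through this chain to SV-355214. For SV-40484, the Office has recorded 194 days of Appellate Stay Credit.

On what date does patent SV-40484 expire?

Earliest priority filing: 24 January 1993.
Base term: 24 January 1993 + 25 years → 24 January 2018.
Appellate Stay Credit: +194 days → 6 August 2018.

2018-08-06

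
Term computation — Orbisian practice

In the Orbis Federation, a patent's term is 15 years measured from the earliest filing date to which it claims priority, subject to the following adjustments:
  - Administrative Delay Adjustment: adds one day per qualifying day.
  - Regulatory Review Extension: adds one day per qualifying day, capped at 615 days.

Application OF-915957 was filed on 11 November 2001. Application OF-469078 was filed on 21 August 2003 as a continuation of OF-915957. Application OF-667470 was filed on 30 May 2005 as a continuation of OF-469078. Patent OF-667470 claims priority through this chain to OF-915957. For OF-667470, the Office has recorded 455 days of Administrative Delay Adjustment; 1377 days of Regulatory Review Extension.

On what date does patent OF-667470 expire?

2019-10-17

Earliest priority filing: 11 November 2001.
Base term: 11 November 2001 + 15 years → 11 November 2016.
Administrative Delay Adjustment: +455 days → 9 February 2018.
Regulatory Review Extension: 1377 days claimed exceeds the 615-day cap, so +615 days → 17 October 2019.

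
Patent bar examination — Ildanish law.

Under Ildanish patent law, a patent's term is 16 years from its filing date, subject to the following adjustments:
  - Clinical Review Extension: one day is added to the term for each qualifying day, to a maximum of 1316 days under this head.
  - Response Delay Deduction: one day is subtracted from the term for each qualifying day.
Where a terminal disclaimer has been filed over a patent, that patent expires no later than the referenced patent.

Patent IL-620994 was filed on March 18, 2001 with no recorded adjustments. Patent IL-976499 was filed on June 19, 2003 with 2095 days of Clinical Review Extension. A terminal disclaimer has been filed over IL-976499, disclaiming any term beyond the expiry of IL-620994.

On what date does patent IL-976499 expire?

2017-03-18

Natural term of IL-976499:
  Base: filing + 16 years → 19 June 2019.
  Clinical Review Extension: 2095 days claimed exceeds the 1316-day cap, so +1316 days → 25 January 2023.
Expiry of referenced patent IL-620994:
  Base: filing + 16 years → 18 March 2017.
Terminal disclaimer: IL-976499 expires on the earlier of 25 January 2023 and 18 March 2017.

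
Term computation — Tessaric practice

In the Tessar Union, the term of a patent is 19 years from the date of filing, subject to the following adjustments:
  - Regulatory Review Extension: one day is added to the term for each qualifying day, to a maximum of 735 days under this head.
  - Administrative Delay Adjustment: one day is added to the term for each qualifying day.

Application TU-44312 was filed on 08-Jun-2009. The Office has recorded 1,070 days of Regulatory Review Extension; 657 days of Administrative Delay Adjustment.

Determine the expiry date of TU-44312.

Base term: filing date + 19 years → 8 June 2028.
Regulatory Review Extension: 1070 days claimed exceeds the 735-day cap, so +735 days → 13 June 2030.
Administrative Delay Adjustment: +657 days → 31 March 2032.

March 31, 2032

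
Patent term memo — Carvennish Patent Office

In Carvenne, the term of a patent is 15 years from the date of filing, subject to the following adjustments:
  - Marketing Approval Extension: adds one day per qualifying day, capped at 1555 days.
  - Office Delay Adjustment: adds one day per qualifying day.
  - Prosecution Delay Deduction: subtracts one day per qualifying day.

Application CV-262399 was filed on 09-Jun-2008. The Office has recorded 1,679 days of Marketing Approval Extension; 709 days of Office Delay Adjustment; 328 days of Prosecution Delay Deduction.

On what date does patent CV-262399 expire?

September 26, 2028

Base term: filing date + 15 years → 9 June 2023.
Marketing Approval Extension: 1679 days claimed exceeds the 1555-day cap, so +1555 days → 11 September 2027.
Office Delay Adjustment: +709 days → 20 August 2029.
Prosecution Delay Deduction: −328 days → 26 September 2028.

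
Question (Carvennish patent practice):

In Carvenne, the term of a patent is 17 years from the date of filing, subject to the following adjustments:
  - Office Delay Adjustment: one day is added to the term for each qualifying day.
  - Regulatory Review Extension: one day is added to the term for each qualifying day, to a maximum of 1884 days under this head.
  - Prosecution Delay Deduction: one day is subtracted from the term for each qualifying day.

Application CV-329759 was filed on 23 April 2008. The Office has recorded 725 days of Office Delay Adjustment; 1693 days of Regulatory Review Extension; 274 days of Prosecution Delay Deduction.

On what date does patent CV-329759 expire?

2031-03-07

Base term: filing date + 17 years → 23 April 2025.
Office Delay Adjustment: +725 days → 18 April 2027.
Regulatory Review Extension: 1693 days (within the 1884-day cap) → +1693 days → 6 December 2031.
Prosecution Delay Deduction: −274 days → 7 March 2031.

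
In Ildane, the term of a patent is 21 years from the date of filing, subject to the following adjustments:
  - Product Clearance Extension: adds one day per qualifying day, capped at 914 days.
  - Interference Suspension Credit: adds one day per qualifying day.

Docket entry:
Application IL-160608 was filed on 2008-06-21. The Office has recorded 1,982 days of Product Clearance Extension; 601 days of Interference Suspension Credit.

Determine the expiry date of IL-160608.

August 14, 2033

Base term: filing date + 21 years → 21 June 2029.
Product Clearance Extension: 1982 days claimed exceeds the 914-day cap, so +914 days → 22 December 2031.
Interference Suspension Credit: +601 days → 14 August 2033.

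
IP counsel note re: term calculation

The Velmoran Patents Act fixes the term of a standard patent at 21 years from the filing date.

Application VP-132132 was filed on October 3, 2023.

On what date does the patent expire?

Filing date + 21 years → 3 October 2044.

October 3, 2044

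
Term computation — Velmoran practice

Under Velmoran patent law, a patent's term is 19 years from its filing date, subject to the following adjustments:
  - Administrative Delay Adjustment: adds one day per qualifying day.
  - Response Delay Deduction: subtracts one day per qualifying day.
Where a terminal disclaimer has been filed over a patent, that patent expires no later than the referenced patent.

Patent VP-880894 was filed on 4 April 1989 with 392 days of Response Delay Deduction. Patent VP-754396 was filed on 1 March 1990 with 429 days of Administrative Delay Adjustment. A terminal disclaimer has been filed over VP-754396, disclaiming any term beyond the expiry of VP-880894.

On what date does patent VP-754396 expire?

Natural term of VP-754396:
  Base: filing + 19 years → 1 March 2009.
  Administrative Delay Adjustment: +429 days → 4 May 2010.
Expiry of referenced patent VP-880894:
  Base: filing + 19 years → 4 April 2008.
  Response Delay Deduction: −392 days → 9 March 2007.
Terminal disclaimer: VP-754396 expires on the earlier of 4 May 2010 and 9 March 2007.

March 9, 2007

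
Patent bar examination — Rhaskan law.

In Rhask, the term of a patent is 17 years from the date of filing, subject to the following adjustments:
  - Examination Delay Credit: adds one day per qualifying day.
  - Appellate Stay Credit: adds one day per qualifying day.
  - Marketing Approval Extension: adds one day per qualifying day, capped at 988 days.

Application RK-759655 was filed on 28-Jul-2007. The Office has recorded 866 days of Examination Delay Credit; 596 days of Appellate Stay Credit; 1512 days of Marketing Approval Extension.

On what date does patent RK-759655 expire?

2031-04-13

Base term: filing date + 17 years → 28 July 2024.
Examination Delay Credit: +866 days → 11 December 2026.
Appellate Stay Credit: +596 days → 29 July 2028.
Marketing Approval Extension: 1512 days claimed exceeds the 988-day cap, so +988 days → 13 April 2031.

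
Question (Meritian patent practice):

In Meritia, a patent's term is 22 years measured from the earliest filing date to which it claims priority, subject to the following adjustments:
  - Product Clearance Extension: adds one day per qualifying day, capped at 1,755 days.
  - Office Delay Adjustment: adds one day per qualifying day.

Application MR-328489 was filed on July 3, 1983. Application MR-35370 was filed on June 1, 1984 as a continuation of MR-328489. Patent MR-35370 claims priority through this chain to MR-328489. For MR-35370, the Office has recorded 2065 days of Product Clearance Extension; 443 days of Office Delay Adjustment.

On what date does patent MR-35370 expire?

Earliest priority filing: 3 July 1983.
Base term: 3 July 1983 + 22 years → 3 July 2005.
Product Clearance Extension: 2065 days claimed exceeds the 1755-day cap, so +1755 days → 23 April 2010.
Office Delay Adjustment: +443 days → 10 July 2011.

July 10, 2011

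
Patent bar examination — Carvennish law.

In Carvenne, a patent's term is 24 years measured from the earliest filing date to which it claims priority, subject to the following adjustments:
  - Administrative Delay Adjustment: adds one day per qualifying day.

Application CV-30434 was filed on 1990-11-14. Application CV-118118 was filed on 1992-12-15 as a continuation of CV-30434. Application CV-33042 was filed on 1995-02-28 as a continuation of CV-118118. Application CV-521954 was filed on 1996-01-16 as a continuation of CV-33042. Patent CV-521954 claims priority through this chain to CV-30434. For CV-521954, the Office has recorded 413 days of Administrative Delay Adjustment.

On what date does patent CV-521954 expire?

Earliest priority filing: 14 November 1990.
Base term: 14 November 1990 + 24 years → 14 November 2014.
Administrative Delay Adjustment: +413 days → 1 January 2016.

January 1, 2016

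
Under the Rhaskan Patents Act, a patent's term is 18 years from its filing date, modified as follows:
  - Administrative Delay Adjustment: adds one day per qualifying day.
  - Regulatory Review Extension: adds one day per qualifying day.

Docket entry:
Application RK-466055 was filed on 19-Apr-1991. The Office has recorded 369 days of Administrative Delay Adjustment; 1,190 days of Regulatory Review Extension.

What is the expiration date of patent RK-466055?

July 26, 2013

Base term: filing date + 18 years → 19 April 2009.
Administrative Delay Adjustment: +369 days → 23 April 2010.
Regulatory Review Extension: +1190 days → 26 July 2013.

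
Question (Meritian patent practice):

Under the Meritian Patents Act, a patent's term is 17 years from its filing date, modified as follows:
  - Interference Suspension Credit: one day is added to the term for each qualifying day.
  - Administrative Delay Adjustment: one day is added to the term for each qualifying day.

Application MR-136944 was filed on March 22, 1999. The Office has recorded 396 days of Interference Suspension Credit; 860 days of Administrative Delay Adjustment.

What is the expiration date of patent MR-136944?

August 30, 2019

Base term: filing date + 17 years → 22 March 2016.
Interference Suspension Credit: +396 days → 22 April 2017.
Administrative Delay Adjustment: +860 days → 30 August 2019.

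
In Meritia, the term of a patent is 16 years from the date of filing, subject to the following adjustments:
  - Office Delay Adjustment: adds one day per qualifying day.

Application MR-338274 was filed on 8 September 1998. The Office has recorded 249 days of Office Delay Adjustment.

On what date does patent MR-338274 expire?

May 15, 2015

Base term: filing date + 16 years → 8 September 2014.
Office Delay Adjustment: +249 days → 15 May 2015.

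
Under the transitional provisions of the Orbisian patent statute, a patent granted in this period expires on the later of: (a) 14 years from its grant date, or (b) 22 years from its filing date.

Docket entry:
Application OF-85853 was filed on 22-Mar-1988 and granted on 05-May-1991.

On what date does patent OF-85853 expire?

(a) grant + 14 years → 5 May 2005.
(b) filing + 22 years → 22 March 2010.
Later of the two: 22 March 2010.

2010-03-22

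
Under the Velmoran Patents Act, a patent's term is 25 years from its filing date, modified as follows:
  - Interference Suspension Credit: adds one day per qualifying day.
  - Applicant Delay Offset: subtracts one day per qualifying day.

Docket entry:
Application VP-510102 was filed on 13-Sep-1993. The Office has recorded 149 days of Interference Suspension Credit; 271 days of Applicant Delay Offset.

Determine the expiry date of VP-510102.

Base term: filing date + 25 years → 13 September 2018.
Interference Suspension Credit: +149 days → 9 February 2019.
Applicant Delay Offset: −271 days → 14 May 2018.

May 14, 2018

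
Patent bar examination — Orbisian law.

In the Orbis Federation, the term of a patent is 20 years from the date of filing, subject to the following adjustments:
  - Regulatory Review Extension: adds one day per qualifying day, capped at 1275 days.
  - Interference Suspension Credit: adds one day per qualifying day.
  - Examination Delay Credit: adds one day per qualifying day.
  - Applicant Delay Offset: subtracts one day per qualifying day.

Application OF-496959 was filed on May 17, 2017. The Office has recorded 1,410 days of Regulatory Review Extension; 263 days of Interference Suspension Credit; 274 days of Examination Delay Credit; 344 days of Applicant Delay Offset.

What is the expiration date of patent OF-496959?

May 24, 2041

Base term: filing date + 20 years → 17 May 2037.
Regulatory Review Extension: 1410 days claimed exceeds the 1275-day cap, so +1275 days → 12 November 2040.
Interference Suspension Credit: +263 days → 2 August 2041.
Examination Delay Credit: +274 days → 3 May 2042.
Applicant Delay Offset: −344 days → 24 May 2041.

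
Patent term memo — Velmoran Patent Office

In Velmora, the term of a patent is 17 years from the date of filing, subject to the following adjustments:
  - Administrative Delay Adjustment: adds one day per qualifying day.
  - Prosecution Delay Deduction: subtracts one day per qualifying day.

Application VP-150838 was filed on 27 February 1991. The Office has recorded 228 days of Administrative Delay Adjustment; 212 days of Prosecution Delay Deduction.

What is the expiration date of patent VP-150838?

Base term: filing date + 17 years → 27 February 2008.
Administrative Delay Adjustment: +228 days → 12 October 2008.
Prosecution Delay Deduction: −212 days → 14 March 2008.

2008-03-14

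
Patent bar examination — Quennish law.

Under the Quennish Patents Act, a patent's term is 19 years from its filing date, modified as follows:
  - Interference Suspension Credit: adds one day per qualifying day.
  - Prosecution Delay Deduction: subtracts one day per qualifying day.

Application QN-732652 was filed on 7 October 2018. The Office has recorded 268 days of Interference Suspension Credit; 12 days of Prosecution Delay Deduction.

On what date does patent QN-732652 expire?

2038-06-20

Base term: filing date + 19 years → 7 October 2037.
Interference Suspension Credit: +268 days → 2 July 2038.
Prosecution Delay Deduction: −12 days → 20 June 2038.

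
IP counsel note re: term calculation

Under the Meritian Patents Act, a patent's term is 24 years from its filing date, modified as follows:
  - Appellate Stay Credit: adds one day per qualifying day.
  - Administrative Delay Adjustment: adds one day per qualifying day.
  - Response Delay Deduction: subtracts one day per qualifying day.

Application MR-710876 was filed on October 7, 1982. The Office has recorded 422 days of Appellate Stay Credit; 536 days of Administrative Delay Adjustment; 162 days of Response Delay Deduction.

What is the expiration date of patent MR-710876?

Base term: filing date + 24 years → 7 October 2006.
Appellate Stay Credit: +422 days → 3 December 2007.
Administrative Delay Adjustment: +536 days → 22 May 2009.
Response Delay Deduction: −162 days → 11 December 2008.

2008-12-11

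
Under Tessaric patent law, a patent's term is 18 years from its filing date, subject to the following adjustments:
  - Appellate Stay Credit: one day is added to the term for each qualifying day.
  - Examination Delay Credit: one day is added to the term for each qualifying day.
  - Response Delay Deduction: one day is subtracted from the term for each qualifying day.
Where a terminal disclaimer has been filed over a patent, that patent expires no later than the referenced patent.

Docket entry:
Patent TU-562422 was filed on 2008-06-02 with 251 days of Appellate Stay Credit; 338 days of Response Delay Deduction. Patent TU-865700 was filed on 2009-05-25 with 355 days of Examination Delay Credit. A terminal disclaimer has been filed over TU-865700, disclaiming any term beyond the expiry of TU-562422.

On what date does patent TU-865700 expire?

2026-03-07

Natural term of TU-865700:
  Base: filing + 18 years → 25 May 2027.
  Examination Delay Credit: +355 days → 14 May 2028.
Expiry of referenced patent TU-562422:
  Base: filing + 18 years → 2 June 2026.
  Appellate Stay Credit: +251 days → 8 February 2027.
  Response Delay Deduction: −338 days → 7 March 2026.
Terminal disclaimer: TU-865700 expires on the earlier of 14 May 2028 and 7 March 2026.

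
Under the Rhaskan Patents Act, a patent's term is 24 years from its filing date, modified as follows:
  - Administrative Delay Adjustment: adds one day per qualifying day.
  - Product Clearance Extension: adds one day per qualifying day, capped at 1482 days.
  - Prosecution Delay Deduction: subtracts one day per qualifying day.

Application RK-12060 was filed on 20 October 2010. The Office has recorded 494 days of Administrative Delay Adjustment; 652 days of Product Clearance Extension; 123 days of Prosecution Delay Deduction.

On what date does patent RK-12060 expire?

Base term: filing date + 24 years → 20 October 2034.
Administrative Delay Adjustment: +494 days → 26 February 2036.
Product Clearance Extension: 652 days (within the 1482-day cap) → +652 days → 9 December 2037.
Prosecution Delay Deduction: −123 days → 8 August 2037.

2037-08-08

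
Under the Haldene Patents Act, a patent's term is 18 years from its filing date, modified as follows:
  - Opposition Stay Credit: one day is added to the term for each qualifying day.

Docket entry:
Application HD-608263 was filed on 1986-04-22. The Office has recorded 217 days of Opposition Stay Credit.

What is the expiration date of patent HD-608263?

2004-11-25

Base term: filing date + 18 years → 22 April 2004.
Opposition Stay Credit: +217 days → 25 November 2004.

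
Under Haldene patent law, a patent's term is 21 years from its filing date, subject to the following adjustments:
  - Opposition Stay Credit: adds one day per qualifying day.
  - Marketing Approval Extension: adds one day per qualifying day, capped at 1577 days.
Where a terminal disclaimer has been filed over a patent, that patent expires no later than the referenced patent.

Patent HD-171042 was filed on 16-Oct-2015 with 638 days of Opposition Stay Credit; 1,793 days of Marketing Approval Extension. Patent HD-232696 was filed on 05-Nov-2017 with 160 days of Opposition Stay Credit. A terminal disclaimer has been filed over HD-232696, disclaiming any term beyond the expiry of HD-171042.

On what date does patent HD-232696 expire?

April 14, 2039

Natural term of HD-232696:
  Base: filing + 21 years → 5 November 2038.
  Opposition Stay Credit: +160 days → 14 April 2039.
Expiry of referenced patent HD-171042:
  Base: filing + 21 years → 16 October 2036.
  Opposition Stay Credit: +638 days → 16 July 2038.
  Marketing Approval Extension: 1793 days claimed exceeds the 1577-day cap, so +1577 days → 9 November 2042.
Terminal disclaimer: HD-232696 expires on the earlier of 14 April 2039 and 9 November 2042.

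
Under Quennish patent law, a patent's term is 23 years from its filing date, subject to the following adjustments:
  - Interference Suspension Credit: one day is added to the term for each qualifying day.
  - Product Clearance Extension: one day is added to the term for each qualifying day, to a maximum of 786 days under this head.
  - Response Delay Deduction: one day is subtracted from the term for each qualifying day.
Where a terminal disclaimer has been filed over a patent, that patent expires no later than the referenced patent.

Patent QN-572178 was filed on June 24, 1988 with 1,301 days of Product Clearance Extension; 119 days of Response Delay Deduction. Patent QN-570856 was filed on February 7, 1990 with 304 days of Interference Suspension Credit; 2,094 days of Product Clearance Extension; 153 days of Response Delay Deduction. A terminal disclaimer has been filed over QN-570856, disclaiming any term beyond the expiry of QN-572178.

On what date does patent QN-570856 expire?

Natural term of QN-570856:
  Base: filing + 23 years → 7 February 2013.
  Interference Suspension Credit: +304 days → 8 December 2013.
  Product Clearance Extension: 2094 days claimed exceeds the 786-day cap, so +786 days → 2 February 2016.
  Response Delay Deduction: −153 days → 2 September 2015.
Expiry of referenced patent QN-572178:
  Base: filing + 23 years → 24 June 2011.
  Product Clearance Extension: 1301 days claimed exceeds the 786-day cap, so +786 days → 18 August 2013.
  Response Delay Deduction: −119 days → 21 April 2013.
Terminal disclaimer: QN-570856 expires on the earlier of 2 September 2015 and 21 April 2013.

April 21, 2013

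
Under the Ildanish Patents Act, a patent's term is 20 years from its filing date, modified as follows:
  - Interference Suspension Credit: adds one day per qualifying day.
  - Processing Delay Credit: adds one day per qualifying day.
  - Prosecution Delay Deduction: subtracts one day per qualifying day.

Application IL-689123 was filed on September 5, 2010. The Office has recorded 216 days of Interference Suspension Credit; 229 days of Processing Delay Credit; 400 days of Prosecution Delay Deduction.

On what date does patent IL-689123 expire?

Base term: filing date + 20 years → 5 September 2030.
Interference Suspension Credit: +216 days → 9 April 2031.
Processing Delay Credit: +229 days → 24 November 2031.
Prosecution Delay Deduction: −400 days → 20 October 2030.

October 20, 2030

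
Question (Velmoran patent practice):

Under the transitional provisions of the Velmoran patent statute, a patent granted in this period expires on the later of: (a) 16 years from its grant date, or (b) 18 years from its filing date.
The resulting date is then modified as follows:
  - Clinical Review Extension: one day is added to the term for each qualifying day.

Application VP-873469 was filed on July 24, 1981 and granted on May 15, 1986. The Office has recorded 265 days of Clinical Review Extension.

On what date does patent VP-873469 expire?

2003-02-04

(a) grant + 16 years → 15 May 2002.
(b) filing + 18 years → 24 July 1999.
Later of the two: 15 May 2002.
Clinical Review Extension: +265 days → 4 February 2003.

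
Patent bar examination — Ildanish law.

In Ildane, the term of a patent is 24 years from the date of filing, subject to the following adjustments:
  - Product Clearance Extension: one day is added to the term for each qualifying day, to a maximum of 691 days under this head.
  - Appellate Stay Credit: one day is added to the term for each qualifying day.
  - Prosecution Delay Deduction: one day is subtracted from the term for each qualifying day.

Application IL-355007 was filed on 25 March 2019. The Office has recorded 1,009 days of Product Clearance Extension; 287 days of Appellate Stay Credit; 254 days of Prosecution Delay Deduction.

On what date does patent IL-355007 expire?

Base term: filing date + 24 years → 25 March 2043.
Product Clearance Extension: 1009 days claimed exceeds the 691-day cap, so +691 days → 13 February 2045.
Appellate Stay Credit: +287 days → 27 November 2045.
Prosecution Delay Deduction: −254 days → 18 March 2045.

2045-03-18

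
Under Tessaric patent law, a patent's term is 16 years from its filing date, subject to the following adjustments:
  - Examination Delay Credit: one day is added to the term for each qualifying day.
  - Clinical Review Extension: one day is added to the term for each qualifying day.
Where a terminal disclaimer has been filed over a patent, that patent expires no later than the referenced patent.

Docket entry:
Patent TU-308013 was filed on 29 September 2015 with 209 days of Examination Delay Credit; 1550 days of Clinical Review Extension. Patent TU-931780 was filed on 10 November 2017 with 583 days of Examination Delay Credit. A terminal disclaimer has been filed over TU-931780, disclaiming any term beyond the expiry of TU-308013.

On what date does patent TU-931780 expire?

Natural term of TU-931780:
  Base: filing + 16 years → 10 November 2033.
  Examination Delay Credit: +583 days → 16 June 2035.
Expiry of referenced patent TU-308013:
  Base: filing + 16 years → 29 September 2031.
  Examination Delay Credit: +209 days → 25 April 2032.
  Clinical Review Extension: +1550 days → 23 July 2036.
Terminal disclaimer: TU-931780 expires on the earlier of 16 June 2035 and 23 July 2036.

June 16, 2035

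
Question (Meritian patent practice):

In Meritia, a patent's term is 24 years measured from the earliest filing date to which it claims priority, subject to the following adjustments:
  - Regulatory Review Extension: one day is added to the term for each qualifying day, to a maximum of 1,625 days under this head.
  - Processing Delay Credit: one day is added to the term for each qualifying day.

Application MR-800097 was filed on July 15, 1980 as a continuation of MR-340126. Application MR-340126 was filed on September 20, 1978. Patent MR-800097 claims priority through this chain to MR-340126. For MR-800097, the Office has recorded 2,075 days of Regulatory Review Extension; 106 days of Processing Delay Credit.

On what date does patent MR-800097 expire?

Earliest priority filing: 20 September 1978.
Base term: 20 September 1978 + 24 years → 20 September 2002.
Regulatory Review Extension: 2075 days claimed exceeds the 1625-day cap, so +1625 days → 3 March 2007.
Processing Delay Credit: +106 days → 17 June 2007.

2007-06-17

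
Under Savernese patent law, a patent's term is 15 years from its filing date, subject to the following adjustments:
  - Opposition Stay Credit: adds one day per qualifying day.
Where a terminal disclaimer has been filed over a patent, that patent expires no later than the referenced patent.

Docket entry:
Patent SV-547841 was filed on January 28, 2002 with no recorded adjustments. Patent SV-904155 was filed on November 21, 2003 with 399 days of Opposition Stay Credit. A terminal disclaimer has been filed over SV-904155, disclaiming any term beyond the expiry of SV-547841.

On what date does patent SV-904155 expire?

Natural term of SV-904155:
  Base: filing + 15 years → 21 November 2018.
  Opposition Stay Credit: +399 days → 25 December 2019.
Expiry of referenced patent SV-547841:
  Base: filing + 15 years → 28 January 2017.
Terminal disclaimer: SV-904155 expires on the earlier of 25 December 2019 and 28 January 2017.

2017-01-28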